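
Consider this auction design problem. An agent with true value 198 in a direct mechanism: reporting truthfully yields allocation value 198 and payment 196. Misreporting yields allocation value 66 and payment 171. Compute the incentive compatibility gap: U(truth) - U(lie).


Step 1: U(truth) = value - payment = 198 - 196 = 2
Step 2: U(lie) = allocation - payment = 66 - 171 = -105
Step 3: IC gap = 2 - (-105) = 107

107


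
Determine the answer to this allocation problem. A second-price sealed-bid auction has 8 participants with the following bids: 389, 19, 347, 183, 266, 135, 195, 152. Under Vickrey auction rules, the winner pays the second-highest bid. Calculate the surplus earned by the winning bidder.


Step 1: Sort bids in descending order: 389, 347, 266, 195, 183, 152, 135, 19
Step 2: The winning bid is the highest: 389
Step 3: The payment equals the second-highest bid: 347
Step 4: Surplus = winner's bid - payment = 389 - 347 = 42

42


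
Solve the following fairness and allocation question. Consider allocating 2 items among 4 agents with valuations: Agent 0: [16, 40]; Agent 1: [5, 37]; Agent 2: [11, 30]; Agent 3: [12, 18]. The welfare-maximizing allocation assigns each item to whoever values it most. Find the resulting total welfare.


Step 1: For each item, find the maximum value among all agents.
Step 2: Item 0 -> Agent 0 (value 16)
Step 3: Item 1 -> Agent 0 (value 40)
Step 4: Total welfare = 16 + 40 = 56

56


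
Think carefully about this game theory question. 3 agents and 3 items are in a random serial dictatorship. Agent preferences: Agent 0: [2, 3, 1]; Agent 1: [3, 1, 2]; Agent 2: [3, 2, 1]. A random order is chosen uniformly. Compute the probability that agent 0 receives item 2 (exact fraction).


Step 1: Agent 0 wants item 2
Step 2: There are 6 possible orderings of agents
Step 3: In 5 orderings, agent 0 gets item 2
Step 4: Probability = 5/6

5/6


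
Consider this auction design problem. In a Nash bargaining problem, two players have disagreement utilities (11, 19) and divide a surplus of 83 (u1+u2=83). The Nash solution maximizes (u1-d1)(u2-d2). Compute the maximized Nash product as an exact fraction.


Step 1: The Nash solution splits surplus symmetrically above the disagreement point
Step 2: u1 = (total + d1 - d2)/2 = (83 + 11 - 19)/2 = 75/2
Step 3: u2 = (total - d1 + d2)/2 = (83 - 11 + 19)/2 = 91/2
Step 4: Nash product = (75/2 - 11) * (91/2 - 19)
Step 5: = 53/2 * 53/2 = 2809/4

2809/4


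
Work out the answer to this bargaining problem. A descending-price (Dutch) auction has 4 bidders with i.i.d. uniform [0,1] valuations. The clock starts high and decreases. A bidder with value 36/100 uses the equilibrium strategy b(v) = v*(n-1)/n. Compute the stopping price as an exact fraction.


Step 1: Dutch auctions are strategically equivalent to first-price auctions
Step 2: The equilibrium bid is b(v) = v*(n-1)/n
Step 3: b = 9/25 * 3/4
Step 4: b = 27/100

27/100


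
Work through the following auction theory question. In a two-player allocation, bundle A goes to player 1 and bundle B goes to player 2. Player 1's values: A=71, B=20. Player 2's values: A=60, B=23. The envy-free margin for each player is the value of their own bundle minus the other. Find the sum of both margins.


Step 1: Player 1's margin = v1(A) - v1(B) = 71 - 20 = 51
Step 2: Player 2's margin = v2(B) - v2(A) = 23 - 60 = -37
Step 3: Total margin = 51 + -37 = 14

14


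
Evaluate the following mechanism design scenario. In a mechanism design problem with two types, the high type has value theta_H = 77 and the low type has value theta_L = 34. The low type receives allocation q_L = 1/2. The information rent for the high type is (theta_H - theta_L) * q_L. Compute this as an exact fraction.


Step 1: theta_H - theta_L = 77 - 34 = 43
Step 2: Information rent = (theta_H - theta_L) * q_L
Step 3: = 43 * 1/2
Step 4: = 43/2

43/2


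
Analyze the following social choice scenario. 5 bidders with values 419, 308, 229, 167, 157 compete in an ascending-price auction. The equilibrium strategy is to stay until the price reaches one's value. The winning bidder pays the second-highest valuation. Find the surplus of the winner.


Step 1: Identify the highest value: 419
Step 2: Identify the second-highest value: 308
Step 3: The final price = second-highest value = 308
Step 4: Surplus = 419 - 308 = 111

111


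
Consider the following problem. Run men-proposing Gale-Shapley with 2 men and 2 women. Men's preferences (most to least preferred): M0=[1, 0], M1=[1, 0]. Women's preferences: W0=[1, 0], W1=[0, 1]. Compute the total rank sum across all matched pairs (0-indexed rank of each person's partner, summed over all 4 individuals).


Step 1: Run Gale-Shapley (men propose, women hold best offer):
  M0 proposes to W1; she accepts
  M1 proposes to W1; rejected
  M1 proposes to W0; she accepts
Step 2: Final matching: W0-M1, W1-M0
Step 3: 0-indexed ranks (man's rank of his match, then woman's): 1 + 0 + 0 + 0
Step 4: Total rank sum = 1

1


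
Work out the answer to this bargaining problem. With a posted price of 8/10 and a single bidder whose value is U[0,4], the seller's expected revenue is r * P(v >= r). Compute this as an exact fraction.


Step 1: Posted price r = 4/5, value support [0,4]
Step 2: P(v >= r) = (4 - 4/5)/4 = 4/5
Step 3: Expected revenue = r * P(v >= r) = 4/5 * 4/5
Step 4: Revenue = 16/25

16/25


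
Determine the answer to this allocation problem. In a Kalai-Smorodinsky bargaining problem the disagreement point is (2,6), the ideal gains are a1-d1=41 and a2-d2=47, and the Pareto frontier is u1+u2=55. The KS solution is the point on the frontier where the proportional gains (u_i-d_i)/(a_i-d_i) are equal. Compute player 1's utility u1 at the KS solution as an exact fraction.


Step 1: At the KS point, (u1-d1)/r1 = (u2-d2)/r2 = t and u1+u2 = 55
Step 2: u1 = d1 + r1*t and u2 = d2 + r2*t, so (d1 + r1*t) + (d2 + r2*t) = 55
Step 3: t = (55 - 2 - 6)/(41 + 47) = 47/88
Step 4: u1 = d1 + r1*t = 2 + 41 * 47/88 = 2103/88
Step 5: (Check: u2 = d2 + r2*t = 2737/88; u1+u2 = 2103/88 + 2737/88 = 55, on the frontier.)

2103/88


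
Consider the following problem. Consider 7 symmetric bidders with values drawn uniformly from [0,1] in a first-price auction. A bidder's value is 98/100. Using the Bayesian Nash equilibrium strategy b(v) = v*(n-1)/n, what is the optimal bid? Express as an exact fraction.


Step 1: The symmetric BNE bidding function is b(v) = v * (n-1) / n
Step 2: Substitute v = 49/50 and n = 7
Step 3: b = 49/50 * 6/7
Step 4: b = 21/25

21/25


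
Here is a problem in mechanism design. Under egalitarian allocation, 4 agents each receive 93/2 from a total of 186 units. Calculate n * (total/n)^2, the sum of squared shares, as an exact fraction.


Step 1: Each agent's share = 186/4 = 93/2
Step 2: Square of each share = (93/2)^2 = 8649/4
Step 3: Sum of squares = 4 * 8649/4 = 8649

8649


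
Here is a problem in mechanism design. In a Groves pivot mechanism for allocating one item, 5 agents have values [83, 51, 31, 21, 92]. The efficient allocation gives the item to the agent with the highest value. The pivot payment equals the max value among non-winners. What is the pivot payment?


Step 1: The efficient winner is agent 4 with value 92
Step 2: Other agents' values: [83, 51, 31, 21]
Step 3: Pivot payment = max(others) = 83
Step 4: The winner pays 83

83


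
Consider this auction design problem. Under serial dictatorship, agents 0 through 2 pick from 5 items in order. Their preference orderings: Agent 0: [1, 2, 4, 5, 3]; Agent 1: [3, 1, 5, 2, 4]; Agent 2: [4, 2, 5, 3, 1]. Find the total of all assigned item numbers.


Step 1: Agent 0 picks item 1
Step 2: Agent 1 picks item 3
Step 3: Agent 2 picks item 4
Step 4: Sum = 1 + 3 + 4 = 8

8


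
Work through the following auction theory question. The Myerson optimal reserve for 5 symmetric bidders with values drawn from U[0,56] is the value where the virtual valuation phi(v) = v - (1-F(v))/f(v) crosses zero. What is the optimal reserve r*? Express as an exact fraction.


Step 1: For U[0,56], F(v) = v/56 and f(v) = 1/56
Step 2: phi(v) = v - (1 - v/56)/(1/56) = v - (56 - v) = 2v - 56
Step 3: Set phi(r*) = 0: 2r* - 56 = 0
Step 4: r* = 56/2 = 28 (the number of bidders n = 5 does not enter)

28


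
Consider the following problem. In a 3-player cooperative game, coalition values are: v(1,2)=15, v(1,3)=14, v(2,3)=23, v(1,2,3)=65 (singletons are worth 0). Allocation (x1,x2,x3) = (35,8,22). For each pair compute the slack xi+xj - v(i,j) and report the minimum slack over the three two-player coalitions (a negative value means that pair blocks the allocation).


Step 1: Slack for coalition (1,2): x1+x2 - v12 = 43 - 15 = 28
Step 2: Slack for coalition (1,3): x1+x3 - v13 = 57 - 14 = 43
Step 3: Slack for coalition (2,3): x2+x3 - v23 = 30 - 23 = 7
Step 4: Minimum slack = min(28, 43, 7) = 7, attained by (2,3); no pair can gain by deviating, so the allocation is in the core

7


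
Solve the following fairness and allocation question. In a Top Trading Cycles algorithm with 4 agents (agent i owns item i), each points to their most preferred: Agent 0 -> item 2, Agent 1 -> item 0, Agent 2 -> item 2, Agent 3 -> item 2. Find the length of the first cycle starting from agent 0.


Step 1: Trace the pointer graph from agent 0: 0 -> 2 -> 2
Step 2: A cycle is detected when we revisit agent 2
Step 3: The cycle is: 2 -> 2
Step 4: Cycle length = 1

1


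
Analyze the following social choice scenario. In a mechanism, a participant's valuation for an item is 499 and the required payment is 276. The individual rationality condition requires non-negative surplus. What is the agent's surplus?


Step 1: Surplus = value - payment = 499 - 276 = 223
Step 2: IR is satisfied (surplus >= 0)

223


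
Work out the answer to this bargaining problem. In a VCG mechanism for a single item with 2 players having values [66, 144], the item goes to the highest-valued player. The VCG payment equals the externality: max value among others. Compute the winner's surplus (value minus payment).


Step 1: The winner is the agent with the highest value: agent 1 with value 144
Step 2: Values of other agents: [66]
Step 3: VCG payment = max of others' values = 66
Step 4: Surplus = 144 - 66 = 78

78


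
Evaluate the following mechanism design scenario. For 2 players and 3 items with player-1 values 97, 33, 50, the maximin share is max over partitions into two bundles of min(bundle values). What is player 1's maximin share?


Step 1: Item values = 97, 33, 50
Step 2: Enumerate all 2-bundle partitions and take the smaller bundle:
  Partition 1: {97} vs {33,50} -> bundles 97, 83; min = 83
  Partition 2: {33} vs {97,50} -> bundles 33, 147; min = 33
  Partition 3: {50} vs {97,33} -> bundles 50, 130; min = 50
Step 3: MMS = max(83, 33, 50) = 83

83


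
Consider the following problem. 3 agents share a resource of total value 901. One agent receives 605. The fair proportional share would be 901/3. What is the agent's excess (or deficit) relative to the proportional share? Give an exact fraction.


Step 1: Proportional share = 901/3
Step 2: Agent's actual allocation = 605
Step 3: Excess = 605 - 901/3 = 914/3

914/3


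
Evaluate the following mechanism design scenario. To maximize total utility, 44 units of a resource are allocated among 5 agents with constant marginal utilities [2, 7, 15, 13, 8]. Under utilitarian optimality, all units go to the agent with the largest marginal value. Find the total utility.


Step 1: The marginal utilities are [2, 7, 15, 13, 8]
Step 2: The highest marginal utility is 15
Step 3: All 44 units go to that agent
Step 4: Total utility = 15 * 44 = 660

660


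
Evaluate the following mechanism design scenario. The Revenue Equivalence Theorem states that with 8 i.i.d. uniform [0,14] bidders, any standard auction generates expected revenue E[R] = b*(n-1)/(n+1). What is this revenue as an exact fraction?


Step 1: By Revenue Equivalence, expected revenue = b*(n-1)/(n+1)
Step 2: Substituting n = 8, b = 14
Step 3: Revenue = 14*(8-1)/(8+1) = 14*7/9
Step 4: Revenue = 98/9

98/9


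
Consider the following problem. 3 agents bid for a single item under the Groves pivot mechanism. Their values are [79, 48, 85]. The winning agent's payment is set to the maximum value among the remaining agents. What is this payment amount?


Step 1: The efficient winner is agent 2 with value 85
Step 2: Other agents' values: [79, 48]
Step 3: Pivot payment = max(others) = 79
Step 4: The winner pays 79

79


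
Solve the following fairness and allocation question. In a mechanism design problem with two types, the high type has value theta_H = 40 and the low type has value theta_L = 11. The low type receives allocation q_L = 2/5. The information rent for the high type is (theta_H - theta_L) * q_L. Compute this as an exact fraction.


Step 1: theta_H - theta_L = 40 - 11 = 29
Step 2: Information rent = (theta_H - theta_L) * q_L
Step 3: = 29 * 2/5
Step 4: = 58/5

58/5


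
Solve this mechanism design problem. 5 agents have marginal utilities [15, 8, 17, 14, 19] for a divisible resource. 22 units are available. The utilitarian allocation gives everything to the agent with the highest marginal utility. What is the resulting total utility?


Step 1: The marginal utilities are [15, 8, 17, 14, 19]
Step 2: The highest marginal utility is 19
Step 3: All 22 units go to that agent
Step 4: Total utility = 19 * 22 = 418

418


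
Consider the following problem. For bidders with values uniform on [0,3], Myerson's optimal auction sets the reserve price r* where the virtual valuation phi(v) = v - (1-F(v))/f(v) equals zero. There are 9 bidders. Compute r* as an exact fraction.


Step 1: For U[0,3], F(v) = v/3 and f(v) = 1/3
Step 2: phi(v) = v - (1 - v/3)/(1/3) = v - (3 - v) = 2v - 3
Step 3: Set phi(r*) = 0: 2r* - 3 = 0
Step 4: r* = 3/2 (the number of bidders n = 9 does not enter)

3/2


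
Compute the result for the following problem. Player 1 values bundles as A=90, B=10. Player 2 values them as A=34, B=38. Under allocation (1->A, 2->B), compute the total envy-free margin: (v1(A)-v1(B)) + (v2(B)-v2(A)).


Step 1: Player 1's margin = v1(A) - v1(B) = 90 - 10 = 80
Step 2: Player 2's margin = v2(B) - v2(A) = 38 - 34 = 4
Step 3: Total margin = 80 + 4 = 84

84


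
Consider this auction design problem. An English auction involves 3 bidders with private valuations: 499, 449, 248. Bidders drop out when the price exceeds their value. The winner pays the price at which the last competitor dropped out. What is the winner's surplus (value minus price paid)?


Step 1: Identify the highest value: 499
Step 2: Identify the second-highest value: 449
Step 3: The final price = second-highest value = 449
Step 4: Surplus = 499 - 449 = 50

50


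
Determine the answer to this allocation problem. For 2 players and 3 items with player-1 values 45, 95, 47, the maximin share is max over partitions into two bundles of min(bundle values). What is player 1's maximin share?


Step 1: Item values = 45, 95, 47
Step 2: Enumerate all 2-bundle partitions and take the smaller bundle:
  Partition 1: {45} vs {95,47} -> bundles 45, 142; min = 45
  Partition 2: {95} vs {45,47} -> bundles 95, 92; min = 92
  Partition 3: {47} vs {45,95} -> bundles 47, 140; min = 47
Step 3: MMS = max(45, 92, 47) = 92

92


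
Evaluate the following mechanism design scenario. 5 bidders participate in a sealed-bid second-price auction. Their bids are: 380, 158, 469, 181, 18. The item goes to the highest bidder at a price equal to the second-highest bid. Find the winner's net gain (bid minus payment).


Step 1: Sort bids in descending order: 469, 380, 181, 158, 18
Step 2: The winning bid is the highest: 469
Step 3: The payment equals the second-highest bid: 380
Step 4: Surplus = winner's bid - payment = 469 - 380 = 89

89


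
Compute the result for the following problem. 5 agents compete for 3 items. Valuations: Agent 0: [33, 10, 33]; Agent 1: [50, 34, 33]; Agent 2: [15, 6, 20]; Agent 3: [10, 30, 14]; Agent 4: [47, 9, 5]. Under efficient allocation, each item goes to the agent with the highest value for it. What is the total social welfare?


Step 1: For each item, find the maximum value among all agents.
Step 2: Item 0 -> Agent 1 (value 50)
Step 3: Item 1 -> Agent 1 (value 34)
Step 4: Item 2 -> Agent 0 (value 33)
Step 5: Total welfare = 50 + 34 + 33 = 117

117


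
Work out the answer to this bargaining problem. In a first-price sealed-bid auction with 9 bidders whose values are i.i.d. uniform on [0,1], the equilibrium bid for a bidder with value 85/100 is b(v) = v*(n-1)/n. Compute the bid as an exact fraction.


Step 1: The symmetric BNE bidding function is b(v) = v * (n-1) / n
Step 2: Substitute v = 17/20 and n = 9
Step 3: b = 17/20 * 8/9
Step 4: b = 34/45

34/45


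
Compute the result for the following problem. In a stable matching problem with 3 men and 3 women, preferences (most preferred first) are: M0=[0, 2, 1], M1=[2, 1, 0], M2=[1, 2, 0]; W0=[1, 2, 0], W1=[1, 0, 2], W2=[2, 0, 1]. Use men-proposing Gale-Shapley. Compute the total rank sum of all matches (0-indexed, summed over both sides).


Step 1: Run Gale-Shapley (men propose, women hold best offer):
  M0 proposes to W0; she accepts
  M1 proposes to W2; she accepts
  M2 proposes to W1; she accepts
Step 2: Final matching: W0-M0, W1-M2, W2-M1
Step 3: 0-indexed ranks (man's rank of his match, then woman's): 0 + 2 + 0 + 2 + 0 + 2
Step 4: Total rank sum = 6

6


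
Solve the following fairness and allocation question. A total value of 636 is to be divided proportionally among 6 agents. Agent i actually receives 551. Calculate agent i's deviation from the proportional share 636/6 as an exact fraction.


Step 1: Proportional share = 636/6 = 106
Step 2: Agent's actual allocation = 551
Step 3: Excess = 551 - 106 = 445

445


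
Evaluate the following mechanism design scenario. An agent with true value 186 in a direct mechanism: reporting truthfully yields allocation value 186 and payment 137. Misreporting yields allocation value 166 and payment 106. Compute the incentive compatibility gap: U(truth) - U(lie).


Step 1: U(truth) = value - payment = 186 - 137 = 49
Step 2: U(lie) = allocation - payment = 166 - 106 = 60
Step 3: IC gap = 49 - 60 = -11

-11


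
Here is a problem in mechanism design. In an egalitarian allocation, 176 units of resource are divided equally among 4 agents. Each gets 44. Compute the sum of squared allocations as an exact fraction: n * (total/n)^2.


Step 1: Each agent's share = 176/4 = 44
Step 2: Square of each share = (44)^2 = 1936
Step 3: Sum of squares = 4 * 1936 = 7744

7744


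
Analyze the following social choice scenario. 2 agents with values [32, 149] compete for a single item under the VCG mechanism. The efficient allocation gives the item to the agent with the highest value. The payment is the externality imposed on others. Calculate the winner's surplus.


Step 1: The winner is the agent with the highest value: agent 1 with value 149
Step 2: Values of other agents: [32]
Step 3: VCG payment = max of others' values = 32
Step 4: Surplus = 149 - 32 = 117

117


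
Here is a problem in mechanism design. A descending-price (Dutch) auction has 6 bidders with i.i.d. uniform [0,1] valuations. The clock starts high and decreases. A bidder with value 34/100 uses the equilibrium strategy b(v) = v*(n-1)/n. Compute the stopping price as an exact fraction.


Step 1: Dutch auctions are strategically equivalent to first-price auctions
Step 2: The equilibrium bid is b(v) = v*(n-1)/n
Step 3: b = 17/50 * 5/6
Step 4: b = 17/60

17/60


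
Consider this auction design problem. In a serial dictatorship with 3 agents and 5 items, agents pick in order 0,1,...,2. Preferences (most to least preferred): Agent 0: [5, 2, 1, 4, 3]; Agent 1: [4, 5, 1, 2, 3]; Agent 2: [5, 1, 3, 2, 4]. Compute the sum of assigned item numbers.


Step 1: Agent 0 picks item 5
Step 2: Agent 1 picks item 4
Step 3: Agent 2 picks item 1
Step 4: Sum = 5 + 4 + 1 = 10

10


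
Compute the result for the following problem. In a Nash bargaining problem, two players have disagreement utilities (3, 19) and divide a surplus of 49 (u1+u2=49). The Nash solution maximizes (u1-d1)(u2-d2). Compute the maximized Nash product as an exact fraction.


Step 1: The Nash solution splits surplus symmetrically above the disagreement point
Step 2: u1 = (total + d1 - d2)/2 = (49 + 3 - 19)/2 = 33/2
Step 3: u2 = (total - d1 + d2)/2 = (49 - 3 + 19)/2 = 65/2
Step 4: Nash product = (33/2 - 3) * (65/2 - 19)
Step 5: = 27/2 * 27/2 = 729/4

729/4


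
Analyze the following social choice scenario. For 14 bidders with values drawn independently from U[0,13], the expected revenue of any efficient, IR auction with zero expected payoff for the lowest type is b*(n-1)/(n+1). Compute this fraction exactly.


Step 1: By Revenue Equivalence, expected revenue = b*(n-1)/(n+1)
Step 2: Substituting n = 14, b = 13
Step 3: Revenue = 13*(14-1)/(14+1) = 13*13/15
Step 4: Revenue = 169/15

169/15


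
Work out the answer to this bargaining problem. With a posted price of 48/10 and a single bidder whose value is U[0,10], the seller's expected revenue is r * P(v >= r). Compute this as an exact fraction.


Step 1: Posted price r = 24/5, value support [0,10]
Step 2: P(v >= r) = (10 - 24/5)/10 = 13/25
Step 3: Expected revenue = r * P(v >= r) = 24/5 * 13/25
Step 4: Revenue = 312/125

312/125


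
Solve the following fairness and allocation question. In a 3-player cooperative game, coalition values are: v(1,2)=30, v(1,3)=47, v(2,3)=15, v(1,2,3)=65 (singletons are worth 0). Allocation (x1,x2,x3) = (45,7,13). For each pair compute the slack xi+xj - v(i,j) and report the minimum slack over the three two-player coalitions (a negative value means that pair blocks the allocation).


Step 1: Slack for coalition (1,2): x1+x2 - v12 = 52 - 30 = 22
Step 2: Slack for coalition (1,3): x1+x3 - v13 = 58 - 47 = 11
Step 3: Slack for coalition (2,3): x2+x3 - v23 = 20 - 15 = 5
Step 4: Minimum slack = min(22, 11, 5) = 5, attained by (2,3); no pair can gain by deviating, so the allocation is in the core

5


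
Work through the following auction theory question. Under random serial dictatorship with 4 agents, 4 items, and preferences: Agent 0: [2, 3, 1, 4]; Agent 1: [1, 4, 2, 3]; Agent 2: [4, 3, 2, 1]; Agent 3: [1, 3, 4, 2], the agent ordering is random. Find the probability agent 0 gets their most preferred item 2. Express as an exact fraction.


Step 1: Agent 0 wants item 2
Step 2: There are 24 possible orderings of agents
Step 3: In 22 orderings, agent 0 gets item 2
Step 4: Probability = 22/24 = 11/12

11/12


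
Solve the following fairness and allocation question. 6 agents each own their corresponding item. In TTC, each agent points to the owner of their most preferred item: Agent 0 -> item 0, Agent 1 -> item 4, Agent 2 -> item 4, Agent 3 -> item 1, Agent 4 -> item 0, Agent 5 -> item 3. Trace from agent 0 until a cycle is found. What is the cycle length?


Step 1: Trace the pointer graph from agent 0: 0 -> 0
Step 2: A cycle is detected when we revisit agent 0
Step 3: The cycle is: 0 -> 0
Step 4: Cycle length = 1

1


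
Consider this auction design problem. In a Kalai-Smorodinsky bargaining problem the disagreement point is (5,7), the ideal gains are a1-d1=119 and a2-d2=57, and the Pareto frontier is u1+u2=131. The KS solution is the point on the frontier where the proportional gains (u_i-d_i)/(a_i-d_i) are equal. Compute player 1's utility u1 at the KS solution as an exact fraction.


Step 1: At the KS point, (u1-d1)/r1 = (u2-d2)/r2 = t and u1+u2 = 131
Step 2: u1 = d1 + r1*t and u2 = d2 + r2*t, so (d1 + r1*t) + (d2 + r2*t) = 131
Step 3: t = (131 - 5 - 7)/(119 + 57) = 119/176
Step 4: u1 = d1 + r1*t = 5 + 119 * 119/176 = 15041/176
Step 5: (Check: u2 = d2 + r2*t = 8015/176; u1+u2 = 15041/176 + 8015/176 = 131, on the frontier.)

15041/176


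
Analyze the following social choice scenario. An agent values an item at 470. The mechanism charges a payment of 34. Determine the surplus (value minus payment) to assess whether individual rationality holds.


Step 1: Surplus = value - payment = 470 - 34 = 436
Step 2: IR is satisfied (surplus >= 0)

436


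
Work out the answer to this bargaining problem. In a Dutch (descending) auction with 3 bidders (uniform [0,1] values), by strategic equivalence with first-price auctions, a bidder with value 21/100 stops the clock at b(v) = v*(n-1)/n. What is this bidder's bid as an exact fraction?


Step 1: Dutch auctions are strategically equivalent to first-price auctions
Step 2: The equilibrium bid is b(v) = v*(n-1)/n
Step 3: b = 21/100 * 2/3
Step 4: b = 7/50

7/50


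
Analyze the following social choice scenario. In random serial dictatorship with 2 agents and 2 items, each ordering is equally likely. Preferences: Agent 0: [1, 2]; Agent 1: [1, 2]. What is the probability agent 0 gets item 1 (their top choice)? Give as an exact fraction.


Step 1: Agent 0 wants item 1
Step 2: There are 2 possible orderings of agents
Step 3: In 1 orderings, agent 0 gets item 1
Step 4: Probability = 1/2

1/2


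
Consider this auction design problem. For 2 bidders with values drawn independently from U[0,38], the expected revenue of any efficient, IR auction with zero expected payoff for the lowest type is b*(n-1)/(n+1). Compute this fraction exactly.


Step 1: By Revenue Equivalence, expected revenue = b*(n-1)/(n+1)
Step 2: Substituting n = 2, b = 38
Step 3: Revenue = 38*(2-1)/(2+1) = 38*1/3
Step 4: Revenue = 38/3

38/3


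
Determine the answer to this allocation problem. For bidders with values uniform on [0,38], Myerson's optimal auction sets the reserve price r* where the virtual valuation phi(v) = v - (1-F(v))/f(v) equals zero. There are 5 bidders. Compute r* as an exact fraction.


Step 1: For U[0,38], F(v) = v/38 and f(v) = 1/38
Step 2: phi(v) = v - (1 - v/38)/(1/38) = v - (38 - v) = 2v - 38
Step 3: Set phi(r*) = 0: 2r* - 38 = 0
Step 4: r* = 38/2 = 19 (the number of bidders n = 5 does not enter)

19


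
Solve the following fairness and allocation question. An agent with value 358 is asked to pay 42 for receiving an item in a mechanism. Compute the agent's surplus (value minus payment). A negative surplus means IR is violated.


Step 1: Surplus = value - payment = 358 - 42 = 316
Step 2: IR is satisfied (surplus >= 0)

316


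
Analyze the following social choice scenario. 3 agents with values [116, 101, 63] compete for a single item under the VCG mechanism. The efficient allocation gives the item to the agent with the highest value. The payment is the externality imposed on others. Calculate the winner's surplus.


Step 1: The winner is the agent with the highest value: agent 0 with value 116
Step 2: Values of other agents: [101, 63]
Step 3: VCG payment = max of others' values = 101
Step 4: Surplus = 116 - 101 = 15

15


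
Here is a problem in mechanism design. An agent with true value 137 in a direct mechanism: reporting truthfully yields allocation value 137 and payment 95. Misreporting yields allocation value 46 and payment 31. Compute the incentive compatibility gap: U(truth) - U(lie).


Step 1: U(truth) = value - payment = 137 - 95 = 42
Step 2: U(lie) = allocation - payment = 46 - 31 = 15
Step 3: IC gap = 42 - 15 = 27

27


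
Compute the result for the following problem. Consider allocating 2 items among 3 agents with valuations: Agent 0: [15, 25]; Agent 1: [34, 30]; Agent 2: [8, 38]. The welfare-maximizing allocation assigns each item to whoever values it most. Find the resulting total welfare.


Step 1: For each item, find the maximum value among all agents.
Step 2: Item 0 -> Agent 1 (value 34)
Step 3: Item 1 -> Agent 2 (value 38)
Step 4: Total welfare = 34 + 38 = 72

72


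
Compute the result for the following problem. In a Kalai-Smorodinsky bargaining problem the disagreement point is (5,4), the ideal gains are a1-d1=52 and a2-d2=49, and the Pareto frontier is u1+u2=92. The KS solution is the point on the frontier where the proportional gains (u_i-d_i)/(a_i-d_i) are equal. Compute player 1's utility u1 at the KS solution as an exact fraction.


Step 1: At the KS point, (u1-d1)/r1 = (u2-d2)/r2 = t and u1+u2 = 92
Step 2: u1 = d1 + r1*t and u2 = d2 + r2*t, so (d1 + r1*t) + (d2 + r2*t) = 92
Step 3: t = (92 - 5 - 4)/(52 + 49) = 83/101
Step 4: u1 = d1 + r1*t = 5 + 52 * 83/101 = 4821/101
Step 5: (Check: u2 = d2 + r2*t = 4471/101; u1+u2 = 4821/101 + 4471/101 = 92, on the frontier.)

4821/101


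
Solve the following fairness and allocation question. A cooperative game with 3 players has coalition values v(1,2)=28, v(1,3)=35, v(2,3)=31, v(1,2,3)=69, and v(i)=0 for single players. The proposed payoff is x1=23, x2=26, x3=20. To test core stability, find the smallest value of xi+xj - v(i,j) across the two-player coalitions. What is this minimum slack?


Step 1: Slack for coalition (1,2): x1+x2 - v12 = 49 - 28 = 21
Step 2: Slack for coalition (1,3): x1+x3 - v13 = 43 - 35 = 8
Step 3: Slack for coalition (2,3): x2+x3 - v23 = 46 - 31 = 15
Step 4: Minimum slack = min(21, 8, 15) = 8, attained by (1,3); no pair can gain by deviating, so the allocation is in the core

8


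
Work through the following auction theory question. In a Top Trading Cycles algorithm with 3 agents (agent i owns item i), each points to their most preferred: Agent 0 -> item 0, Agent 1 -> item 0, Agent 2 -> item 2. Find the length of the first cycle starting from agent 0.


Step 1: Trace the pointer graph from agent 0: 0 -> 0
Step 2: A cycle is detected when we revisit agent 0
Step 3: The cycle is: 0 -> 0
Step 4: Cycle length = 1

1


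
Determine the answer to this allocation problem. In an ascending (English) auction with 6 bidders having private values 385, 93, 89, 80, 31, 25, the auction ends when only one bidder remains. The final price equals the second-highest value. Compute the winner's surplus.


Step 1: Identify the highest value: 385
Step 2: Identify the second-highest value: 93
Step 3: The final price = second-highest value = 93
Step 4: Surplus = 385 - 93 = 292

292


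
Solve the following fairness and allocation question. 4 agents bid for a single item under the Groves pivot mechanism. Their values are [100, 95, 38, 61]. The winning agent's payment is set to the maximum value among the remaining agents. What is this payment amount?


Step 1: The efficient winner is agent 0 with value 100
Step 2: Other agents' values: [95, 38, 61]
Step 3: Pivot payment = max(others) = 95
Step 4: The winner pays 95

95


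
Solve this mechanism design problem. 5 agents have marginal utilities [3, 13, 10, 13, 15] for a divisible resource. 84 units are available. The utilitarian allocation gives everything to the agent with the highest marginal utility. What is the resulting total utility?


Step 1: The marginal utilities are [3, 13, 10, 13, 15]
Step 2: The highest marginal utility is 15
Step 3: All 84 units go to that agent
Step 4: Total utility = 15 * 84 = 1260

1260


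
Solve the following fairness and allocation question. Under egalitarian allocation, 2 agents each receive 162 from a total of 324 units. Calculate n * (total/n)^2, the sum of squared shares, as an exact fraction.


Step 1: Each agent's share = 324/2 = 162
Step 2: Square of each share = (162)^2 = 26244
Step 3: Sum of squares = 2 * 26244 = 52488

52488


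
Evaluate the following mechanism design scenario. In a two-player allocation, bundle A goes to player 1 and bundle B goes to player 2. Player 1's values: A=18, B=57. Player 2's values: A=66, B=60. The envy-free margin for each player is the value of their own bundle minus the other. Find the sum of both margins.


Step 1: Player 1's margin = v1(A) - v1(B) = 18 - 57 = -39
Step 2: Player 2's margin = v2(B) - v2(A) = 60 - 66 = -6
Step 3: Total margin = -39 + -6 = -45

-45


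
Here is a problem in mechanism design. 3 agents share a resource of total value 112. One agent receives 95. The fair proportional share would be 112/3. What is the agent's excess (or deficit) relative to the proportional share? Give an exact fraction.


Step 1: Proportional share = 112/3
Step 2: Agent's actual allocation = 95
Step 3: Excess = 95 - 112/3 = 173/3

173/3


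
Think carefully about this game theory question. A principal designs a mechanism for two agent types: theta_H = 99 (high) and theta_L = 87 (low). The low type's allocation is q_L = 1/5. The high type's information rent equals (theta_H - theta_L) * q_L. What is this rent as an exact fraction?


Step 1: theta_H - theta_L = 99 - 87 = 12
Step 2: Information rent = (theta_H - theta_L) * q_L
Step 3: = 12 * 1/5
Step 4: = 12/5

12/5


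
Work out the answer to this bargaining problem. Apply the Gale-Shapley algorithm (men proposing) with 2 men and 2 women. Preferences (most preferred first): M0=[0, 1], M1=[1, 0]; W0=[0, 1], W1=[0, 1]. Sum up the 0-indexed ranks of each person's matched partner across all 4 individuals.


Step 1: Run Gale-Shapley (men propose, women hold best offer):
  M0 proposes to W0; she accepts
  M1 proposes to W1; she accepts
Step 2: Final matching: W0-M0, W1-M1
Step 3: 0-indexed ranks (man's rank of his match, then woman's): 0 + 0 + 0 + 1
Step 4: Total rank sum = 1

1


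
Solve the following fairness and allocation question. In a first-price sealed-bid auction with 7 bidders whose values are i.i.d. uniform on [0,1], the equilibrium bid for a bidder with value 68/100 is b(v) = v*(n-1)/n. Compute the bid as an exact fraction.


Step 1: The symmetric BNE bidding function is b(v) = v * (n-1) / n
Step 2: Substitute v = 17/25 and n = 7
Step 3: b = 17/25 * 6/7
Step 4: b = 102/175

102/175


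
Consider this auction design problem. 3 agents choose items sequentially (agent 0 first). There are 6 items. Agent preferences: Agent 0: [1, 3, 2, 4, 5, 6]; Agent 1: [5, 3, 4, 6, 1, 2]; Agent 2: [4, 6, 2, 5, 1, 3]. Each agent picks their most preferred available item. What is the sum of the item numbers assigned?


Step 1: Agent 0 picks item 1
Step 2: Agent 1 picks item 5
Step 3: Agent 2 picks item 4
Step 4: Sum = 1 + 5 + 4 = 10

10


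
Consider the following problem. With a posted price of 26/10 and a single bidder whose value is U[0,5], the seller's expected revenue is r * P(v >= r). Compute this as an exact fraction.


Step 1: Posted price r = 13/5, value support [0,5]
Step 2: P(v >= r) = (5 - 13/5)/5 = 12/25
Step 3: Expected revenue = r * P(v >= r) = 13/5 * 12/25
Step 4: Revenue = 156/125

156/125


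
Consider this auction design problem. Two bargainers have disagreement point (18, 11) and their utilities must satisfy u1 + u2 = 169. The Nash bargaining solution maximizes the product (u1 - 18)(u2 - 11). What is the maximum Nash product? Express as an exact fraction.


Step 1: The Nash solution splits surplus symmetrically above the disagreement point
Step 2: u1 = (total + d1 - d2)/2 = (169 + 18 - 11)/2 = 88
Step 3: u2 = (total - d1 + d2)/2 = (169 - 18 + 11)/2 = 81
Step 4: Nash product = (88 - 18) * (81 - 11)
Step 5: = 70 * 70 = 4900

4900


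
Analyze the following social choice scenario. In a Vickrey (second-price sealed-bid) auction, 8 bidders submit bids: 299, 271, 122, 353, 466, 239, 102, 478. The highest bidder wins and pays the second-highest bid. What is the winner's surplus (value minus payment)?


Step 1: Sort bids in descending order: 478, 466, 353, 299, 271, 239, 122, 102
Step 2: The winning bid is the highest: 478
Step 3: The payment equals the second-highest bid: 466
Step 4: Surplus = winner's bid - payment = 478 - 466 = 12

12


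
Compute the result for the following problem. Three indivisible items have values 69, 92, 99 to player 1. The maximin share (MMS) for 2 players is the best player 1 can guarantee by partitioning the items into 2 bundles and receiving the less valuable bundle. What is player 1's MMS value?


Step 1: Item values = 69, 92, 99
Step 2: Enumerate all 2-bundle partitions and take the smaller bundle:
  Partition 1: {69} vs {92,99} -> bundles 69, 191; min = 69
  Partition 2: {92} vs {69,99} -> bundles 92, 168; min = 92
  Partition 3: {99} vs {69,92} -> bundles 99, 161; min = 99
Step 3: MMS = max(69, 92, 99) = 99

99


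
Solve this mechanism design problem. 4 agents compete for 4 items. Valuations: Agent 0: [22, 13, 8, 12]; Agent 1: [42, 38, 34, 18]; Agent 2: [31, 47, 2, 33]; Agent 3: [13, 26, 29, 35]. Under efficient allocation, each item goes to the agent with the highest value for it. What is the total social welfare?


Step 1: For each item, find the maximum value among all agents.
Step 2: Item 0 -> Agent 1 (value 42)
Step 3: Item 1 -> Agent 2 (value 47)
Step 4: Item 2 -> Agent 1 (value 34)
Step 5: Item 3 -> Agent 3 (value 35)
Step 6: Total welfare = 42 + 47 + 34 + 35 = 158

158


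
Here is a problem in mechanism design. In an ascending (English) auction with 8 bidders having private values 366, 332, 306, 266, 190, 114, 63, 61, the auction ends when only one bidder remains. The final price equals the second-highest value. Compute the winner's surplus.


Step 1: Identify the highest value: 366
Step 2: Identify the second-highest value: 332
Step 3: The final price = second-highest value = 332
Step 4: Surplus = 366 - 332 = 34

34


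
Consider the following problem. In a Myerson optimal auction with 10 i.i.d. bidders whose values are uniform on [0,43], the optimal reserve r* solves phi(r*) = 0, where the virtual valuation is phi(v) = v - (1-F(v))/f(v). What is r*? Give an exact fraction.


Step 1: For U[0,43], F(v) = v/43 and f(v) = 1/43
Step 2: phi(v) = v - (1 - v/43)/(1/43) = v - (43 - v) = 2v - 43
Step 3: Set phi(r*) = 0: 2r* - 43 = 0
Step 4: r* = 43/2 (the number of bidders n = 10 does not enter)

43/2


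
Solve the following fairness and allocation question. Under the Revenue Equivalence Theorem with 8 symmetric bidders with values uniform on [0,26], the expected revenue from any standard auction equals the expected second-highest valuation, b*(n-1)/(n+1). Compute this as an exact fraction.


Step 1: By Revenue Equivalence, expected revenue = b*(n-1)/(n+1)
Step 2: Substituting n = 8, b = 26
Step 3: Revenue = 26*(8-1)/(8+1) = 26*7/9
Step 4: Revenue = 182/9

182/9


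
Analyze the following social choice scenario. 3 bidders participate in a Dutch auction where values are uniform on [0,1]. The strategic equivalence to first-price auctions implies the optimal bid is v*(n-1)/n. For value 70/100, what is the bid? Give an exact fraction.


Step 1: Dutch auctions are strategically equivalent to first-price auctions
Step 2: The equilibrium bid is b(v) = v*(n-1)/n
Step 3: b = 7/10 * 2/3
Step 4: b = 7/15

7/15


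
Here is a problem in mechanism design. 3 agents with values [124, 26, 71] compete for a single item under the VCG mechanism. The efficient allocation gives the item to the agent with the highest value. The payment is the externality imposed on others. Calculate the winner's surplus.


Step 1: The winner is the agent with the highest value: agent 0 with value 124
Step 2: Values of other agents: [26, 71]
Step 3: VCG payment = max of others' values = 71
Step 4: Surplus = 124 - 71 = 53

53


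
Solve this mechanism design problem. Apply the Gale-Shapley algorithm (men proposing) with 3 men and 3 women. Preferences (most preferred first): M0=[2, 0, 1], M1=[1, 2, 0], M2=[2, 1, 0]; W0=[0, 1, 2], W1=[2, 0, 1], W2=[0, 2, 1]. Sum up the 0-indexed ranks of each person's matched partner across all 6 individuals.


Step 1: Run Gale-Shapley (men propose, women hold best offer):
  M0 proposes to W2; she accepts
  M1 proposes to W1; she accepts
  M2 proposes to W2; rejected
  M2 proposes to W1; she switches from M1
  M1 proposes to W2; rejected
  M1 proposes to W0; she accepts
Step 2: Final matching: W0-M1, W1-M2, W2-M0
Step 3: 0-indexed ranks (man's rank of his match, then woman's): 2 + 1 + 1 + 0 + 0 + 0
Step 4: Total rank sum = 4

4


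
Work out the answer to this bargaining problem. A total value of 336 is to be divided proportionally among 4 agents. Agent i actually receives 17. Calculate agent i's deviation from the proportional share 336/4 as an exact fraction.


Step 1: Proportional share = 336/4 = 84
Step 2: Agent's actual allocation = 17
Step 3: Excess = 17 - 84 = -67

-67
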